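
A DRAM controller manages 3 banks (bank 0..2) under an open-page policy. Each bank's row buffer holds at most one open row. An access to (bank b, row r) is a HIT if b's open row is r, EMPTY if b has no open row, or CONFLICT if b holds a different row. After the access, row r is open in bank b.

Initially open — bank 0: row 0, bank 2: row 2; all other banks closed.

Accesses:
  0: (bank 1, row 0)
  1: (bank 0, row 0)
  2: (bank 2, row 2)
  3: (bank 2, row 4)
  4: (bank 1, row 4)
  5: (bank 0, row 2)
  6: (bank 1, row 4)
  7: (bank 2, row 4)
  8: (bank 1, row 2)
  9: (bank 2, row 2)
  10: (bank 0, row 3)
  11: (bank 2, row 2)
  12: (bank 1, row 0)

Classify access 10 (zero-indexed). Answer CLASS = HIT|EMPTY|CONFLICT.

CLASS = CONFLICT

0: bank 1 row 0 — prev None → EMPTY
1: bank 0 row 0 — prev 0 → HIT
2: bank 2 row 2 — prev 2 → HIT
3: bank 2 row 4 — prev 2 → CONFLICT
4: bank 1 row 4 — prev 0 → CONFLICT
5: bank 0 row 2 — prev 0 → CONFLICT
6: bank 1 row 4 — prev 4 → HIT
7: bank 2 row 4 — prev 4 → HIT
8: bank 1 row 2 — prev 4 → CONFLICT
9: bank 2 row 2 — prev 4 → CONFLICT
10: bank 0 row 3 — prev 2 → CONFLICT
11: bank 2 row 2 — prev 2 → HIT
12: bank 1 row 0 — prev 2 → CONFLICT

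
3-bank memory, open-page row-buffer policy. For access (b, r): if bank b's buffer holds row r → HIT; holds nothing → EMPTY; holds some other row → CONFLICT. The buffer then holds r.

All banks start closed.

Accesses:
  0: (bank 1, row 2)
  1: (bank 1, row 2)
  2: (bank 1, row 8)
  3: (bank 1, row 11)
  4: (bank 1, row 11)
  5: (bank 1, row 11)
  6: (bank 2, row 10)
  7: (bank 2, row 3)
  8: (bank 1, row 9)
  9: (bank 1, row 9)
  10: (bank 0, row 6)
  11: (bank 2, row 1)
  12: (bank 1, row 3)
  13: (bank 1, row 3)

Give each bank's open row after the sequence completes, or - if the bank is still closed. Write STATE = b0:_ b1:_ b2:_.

STATE = b0:6 b1:3 b2:1

step 0: bank1 None->2 [EMPTY]
step 1: bank1 2->2 [HIT]
step 2: bank1 2->8 [CONFLICT]
step 3: bank1 8->11 [CONFLICT]
step 4: bank1 11->11 [HIT]
step 5: bank1 11->11 [HIT]
step 6: bank2 None->10 [EMPTY]
step 7: bank2 10->3 [CONFLICT]
step 8: bank1 11->9 [CONFLICT]
step 9: bank1 9->9 [HIT]
step 10: bank0 None->6 [EMPTY]
step 11: bank2 3->1 [CONFLICT]
step 12: bank1 9->3 [CONFLICT]
step 13: bank1 3->3 [HIT]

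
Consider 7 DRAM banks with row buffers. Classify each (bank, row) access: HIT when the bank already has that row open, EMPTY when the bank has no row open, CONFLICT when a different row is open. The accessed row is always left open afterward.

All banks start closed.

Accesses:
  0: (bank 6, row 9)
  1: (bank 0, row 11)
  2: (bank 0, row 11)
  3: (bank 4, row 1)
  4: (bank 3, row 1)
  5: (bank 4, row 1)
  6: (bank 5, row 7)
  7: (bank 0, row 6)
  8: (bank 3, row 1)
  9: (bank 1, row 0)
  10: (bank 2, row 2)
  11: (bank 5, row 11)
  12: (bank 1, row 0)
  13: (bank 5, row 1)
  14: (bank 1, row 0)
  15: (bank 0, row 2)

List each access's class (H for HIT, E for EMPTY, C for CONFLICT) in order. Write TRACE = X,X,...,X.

0: bank 6 row 9 — prev None → EMPTY
1: bank 0 row 11 — prev None → EMPTY
2: bank 0 row 11 — prev 11 → HIT
3: bank 4 row 1 — prev None → EMPTY
4: bank 3 row 1 — prev None → EMPTY
5: bank 4 row 1 — prev 1 → HIT
6: bank 5 row 7 — prev None → EMPTY
7: bank 0 row 6 — prev 11 → CONFLICT
8: bank 3 row 1 — prev 1 → HIT
9: bank 1 row 0 — prev None → EMPTY
10: bank 2 row 2 — prev None → EMPTY
11: bank 5 row 11 — prev 7 → CONFLICT
12: bank 1 row 0 — prev 0 → HIT
13: bank 5 row 1 — prev 11 → CONFLICT
14: bank 1 row 0 — prev 0 → HIT
15: bank 0 row 2 — prev 6 → CONFLICT

TRACE = E,E,H,E,E,H,E,C,H,E,E,C,H,C,H,C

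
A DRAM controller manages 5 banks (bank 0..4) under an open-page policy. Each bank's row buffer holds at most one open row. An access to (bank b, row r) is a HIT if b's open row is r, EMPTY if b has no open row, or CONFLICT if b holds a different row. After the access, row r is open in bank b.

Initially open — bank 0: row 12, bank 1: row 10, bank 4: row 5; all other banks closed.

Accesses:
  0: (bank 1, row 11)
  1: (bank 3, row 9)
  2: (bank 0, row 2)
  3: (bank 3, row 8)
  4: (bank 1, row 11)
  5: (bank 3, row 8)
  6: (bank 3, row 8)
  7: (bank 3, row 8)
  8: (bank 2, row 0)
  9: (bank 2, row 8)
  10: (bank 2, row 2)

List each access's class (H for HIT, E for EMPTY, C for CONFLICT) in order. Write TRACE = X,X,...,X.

  [0] b1 r11: had r10 ⇒ C
  [1] b3 r9: no row ⇒ E
  [2] b0 r2: had r12 ⇒ C
  [3] b3 r8: had r9 ⇒ C
  [4] b1 r11: had r11 ⇒ H
  [5] b3 r8: had r8 ⇒ H
  [6] b3 r8: had r8 ⇒ H
  [7] b3 r8: had r8 ⇒ H
  [8] b2 r0: no row ⇒ E
  [9] b2 r8: had r0 ⇒ C
  [10] b2 r2: had r8 ⇒ C

TRACE = C,E,C,C,H,H,H,H,E,C,C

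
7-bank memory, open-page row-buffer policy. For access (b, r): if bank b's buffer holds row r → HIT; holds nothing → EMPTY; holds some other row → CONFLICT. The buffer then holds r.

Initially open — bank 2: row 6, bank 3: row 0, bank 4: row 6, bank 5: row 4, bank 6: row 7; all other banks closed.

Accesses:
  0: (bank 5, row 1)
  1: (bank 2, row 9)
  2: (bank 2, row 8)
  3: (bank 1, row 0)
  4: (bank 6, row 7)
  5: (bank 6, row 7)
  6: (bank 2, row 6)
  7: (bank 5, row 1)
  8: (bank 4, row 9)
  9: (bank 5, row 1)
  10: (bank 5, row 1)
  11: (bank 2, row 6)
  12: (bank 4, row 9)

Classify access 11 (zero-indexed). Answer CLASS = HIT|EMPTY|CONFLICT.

step 0: bank5 4->1 [CONFLICT]
step 1: bank2 6->9 [CONFLICT]
step 2: bank2 9->8 [CONFLICT]
step 3: bank1 None->0 [EMPTY]
step 4: bank6 7->7 [HIT]
step 5: bank6 7->7 [HIT]
step 6: bank2 8->6 [CONFLICT]
step 7: bank5 1->1 [HIT]
step 8: bank4 6->9 [CONFLICT]
step 9: bank5 1->1 [HIT]
step 10: bank5 1->1 [HIT]
step 11: bank2 6->6 [HIT]
step 12: bank4 9->9 [HIT]

CLASS = HIT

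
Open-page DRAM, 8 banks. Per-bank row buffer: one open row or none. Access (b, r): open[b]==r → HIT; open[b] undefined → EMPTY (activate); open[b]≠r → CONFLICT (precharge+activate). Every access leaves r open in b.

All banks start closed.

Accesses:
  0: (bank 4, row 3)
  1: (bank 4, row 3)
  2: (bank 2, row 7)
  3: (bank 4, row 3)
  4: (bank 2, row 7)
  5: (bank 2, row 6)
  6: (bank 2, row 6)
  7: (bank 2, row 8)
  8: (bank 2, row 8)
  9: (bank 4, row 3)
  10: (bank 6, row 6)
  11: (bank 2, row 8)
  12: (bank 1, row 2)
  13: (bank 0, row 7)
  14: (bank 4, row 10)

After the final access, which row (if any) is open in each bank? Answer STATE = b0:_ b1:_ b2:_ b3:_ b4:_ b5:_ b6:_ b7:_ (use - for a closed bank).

STATE = b0:7 b1:2 b2:8 b3:- b4:10 b5:- b6:6 b7:-

step 0: bank4 None->3 [EMPTY]
step 1: bank4 3->3 [HIT]
step 2: bank2 None->7 [EMPTY]
step 3: bank4 3->3 [HIT]
step 4: bank2 7->7 [HIT]
step 5: bank2 7->6 [CONFLICT]
step 6: bank2 6->6 [HIT]
step 7: bank2 6->8 [CONFLICT]
step 8: bank2 8->8 [HIT]
step 9: bank4 3->3 [HIT]
step 10: bank6 None->6 [EMPTY]
step 11: bank2 8->8 [HIT]
step 12: bank1 None->2 [EMPTY]
step 13: bank0 None->7 [EMPTY]
step 14: bank4 3->10 [CONFLICT]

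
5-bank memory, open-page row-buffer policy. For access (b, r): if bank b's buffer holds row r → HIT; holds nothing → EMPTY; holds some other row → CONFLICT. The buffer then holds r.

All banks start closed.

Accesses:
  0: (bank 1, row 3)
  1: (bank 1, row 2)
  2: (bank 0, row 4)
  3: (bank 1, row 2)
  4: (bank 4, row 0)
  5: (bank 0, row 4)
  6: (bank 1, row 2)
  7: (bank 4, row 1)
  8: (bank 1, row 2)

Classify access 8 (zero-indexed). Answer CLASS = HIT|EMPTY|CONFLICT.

CLASS = HIT

  [0] b1 r3: no row ⇒ E
  [1] b1 r2: had r3 ⇒ C
  [2] b0 r4: no row ⇒ E
  [3] b1 r2: had r2 ⇒ H
  [4] b4 r0: no row ⇒ E
  [5] b0 r4: had r4 ⇒ H
  [6] b1 r2: had r2 ⇒ H
  [7] b4 r1: had r0 ⇒ C
  [8] b1 r2: had r2 ⇒ H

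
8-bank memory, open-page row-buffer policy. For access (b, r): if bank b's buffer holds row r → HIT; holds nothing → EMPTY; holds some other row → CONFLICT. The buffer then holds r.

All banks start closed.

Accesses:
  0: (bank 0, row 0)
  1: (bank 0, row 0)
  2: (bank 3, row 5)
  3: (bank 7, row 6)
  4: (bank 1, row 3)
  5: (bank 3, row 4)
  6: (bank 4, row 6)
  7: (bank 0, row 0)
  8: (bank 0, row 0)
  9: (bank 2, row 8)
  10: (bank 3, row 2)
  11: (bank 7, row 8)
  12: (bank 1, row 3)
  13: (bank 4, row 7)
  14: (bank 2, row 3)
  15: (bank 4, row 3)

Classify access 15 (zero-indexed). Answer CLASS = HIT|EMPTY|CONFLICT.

#0 (0,0) E
#1 (0,0) H  (was 0)
#2 (3,5) E
#3 (7,6) E
#4 (1,3) E
#5 (3,4) C  (was 5)
#6 (4,6) E
#7 (0,0) H  (was 0)
#8 (0,0) H  (was 0)
#9 (2,8) E
#10 (3,2) C  (was 4)
#11 (7,8) C  (was 6)
#12 (1,3) H  (was 3)
#13 (4,7) C  (was 6)
#14 (2,3) C  (was 8)
#15 (4,3) C  (was 7)

CLASS = CONFLICT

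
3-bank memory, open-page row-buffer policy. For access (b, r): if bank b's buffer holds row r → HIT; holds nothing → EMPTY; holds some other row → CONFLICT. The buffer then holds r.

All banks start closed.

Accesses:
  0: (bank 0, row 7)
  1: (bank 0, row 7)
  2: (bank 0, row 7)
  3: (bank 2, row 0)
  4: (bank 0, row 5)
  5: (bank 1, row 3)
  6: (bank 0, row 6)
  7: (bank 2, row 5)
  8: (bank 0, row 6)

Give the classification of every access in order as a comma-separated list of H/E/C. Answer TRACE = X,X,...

0: bank 0 row 7 — prev None → EMPTY
1: bank 0 row 7 — prev 7 → HIT
2: bank 0 row 7 — prev 7 → HIT
3: bank 2 row 0 — prev None → EMPTY
4: bank 0 row 5 — prev 7 → CONFLICT
5: bank 1 row 3 — prev None → EMPTY
6: bank 0 row 6 — prev 5 → CONFLICT
7: bank 2 row 5 — prev 0 → CONFLICT
8: bank 0 row 6 — prev 6 → HIT

TRACE = E,H,H,E,C,E,C,C,H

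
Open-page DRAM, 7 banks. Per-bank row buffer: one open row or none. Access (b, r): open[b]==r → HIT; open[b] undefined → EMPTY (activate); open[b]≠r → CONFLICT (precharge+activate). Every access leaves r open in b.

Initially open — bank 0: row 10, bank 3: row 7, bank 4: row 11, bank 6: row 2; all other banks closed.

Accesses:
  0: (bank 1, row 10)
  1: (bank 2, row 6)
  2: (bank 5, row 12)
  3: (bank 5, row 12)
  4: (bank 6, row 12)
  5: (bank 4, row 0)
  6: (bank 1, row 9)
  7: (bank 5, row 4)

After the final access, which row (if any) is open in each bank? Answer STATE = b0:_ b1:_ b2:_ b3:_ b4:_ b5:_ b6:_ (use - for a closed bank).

STATE = b0:10 b1:9 b2:6 b3:7 b4:0 b5:4 b6:12

  [0] b1 r10: no row ⇒ E
  [1] b2 r6: no row ⇒ E
  [2] b5 r12: no row ⇒ E
  [3] b5 r12: had r12 ⇒ H
  [4] b6 r12: had r2 ⇒ C
  [5] b4 r0: had r11 ⇒ C
  [6] b1 r9: had r10 ⇒ C
  [7] b5 r4: had r12 ⇒ C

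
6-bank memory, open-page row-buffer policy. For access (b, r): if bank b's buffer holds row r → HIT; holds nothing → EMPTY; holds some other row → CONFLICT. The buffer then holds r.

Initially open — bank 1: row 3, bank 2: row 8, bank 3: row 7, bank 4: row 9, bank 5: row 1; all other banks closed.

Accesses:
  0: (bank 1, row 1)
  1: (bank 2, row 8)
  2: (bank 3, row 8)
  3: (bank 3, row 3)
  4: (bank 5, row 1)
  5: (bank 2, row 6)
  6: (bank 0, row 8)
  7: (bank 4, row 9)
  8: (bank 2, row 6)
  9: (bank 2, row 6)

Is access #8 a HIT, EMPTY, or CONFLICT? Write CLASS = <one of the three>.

step 0: bank1 3->1 [CONFLICT]
step 1: bank2 8->8 [HIT]
step 2: bank3 7->8 [CONFLICT]
step 3: bank3 8->3 [CONFLICT]
step 4: bank5 1->1 [HIT]
step 5: bank2 8->6 [CONFLICT]
step 6: bank0 None->8 [EMPTY]
step 7: bank4 9->9 [HIT]
step 8: bank2 6->6 [HIT]
step 9: bank2 6->6 [HIT]

CLASS = HIT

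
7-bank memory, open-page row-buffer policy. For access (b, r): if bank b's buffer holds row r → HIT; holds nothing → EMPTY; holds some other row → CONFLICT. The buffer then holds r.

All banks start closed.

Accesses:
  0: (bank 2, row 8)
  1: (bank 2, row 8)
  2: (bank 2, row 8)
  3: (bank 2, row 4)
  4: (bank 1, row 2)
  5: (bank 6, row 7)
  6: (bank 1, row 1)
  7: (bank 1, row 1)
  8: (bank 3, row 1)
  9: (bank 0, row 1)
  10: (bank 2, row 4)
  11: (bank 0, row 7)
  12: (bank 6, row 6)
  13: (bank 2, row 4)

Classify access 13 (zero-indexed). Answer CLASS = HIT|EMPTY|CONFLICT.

CLASS = HIT

#0 (2,8) E
#1 (2,8) H  (was 8)
#2 (2,8) H  (was 8)
#3 (2,4) C  (was 8)
#4 (1,2) E
#5 (6,7) E
#6 (1,1) C  (was 2)
#7 (1,1) H  (was 1)
#8 (3,1) E
#9 (0,1) E
#10 (2,4) H  (was 4)
#11 (0,7) C  (was 1)
#12 (6,6) C  (was 7)
#13 (2,4) H  (was 4)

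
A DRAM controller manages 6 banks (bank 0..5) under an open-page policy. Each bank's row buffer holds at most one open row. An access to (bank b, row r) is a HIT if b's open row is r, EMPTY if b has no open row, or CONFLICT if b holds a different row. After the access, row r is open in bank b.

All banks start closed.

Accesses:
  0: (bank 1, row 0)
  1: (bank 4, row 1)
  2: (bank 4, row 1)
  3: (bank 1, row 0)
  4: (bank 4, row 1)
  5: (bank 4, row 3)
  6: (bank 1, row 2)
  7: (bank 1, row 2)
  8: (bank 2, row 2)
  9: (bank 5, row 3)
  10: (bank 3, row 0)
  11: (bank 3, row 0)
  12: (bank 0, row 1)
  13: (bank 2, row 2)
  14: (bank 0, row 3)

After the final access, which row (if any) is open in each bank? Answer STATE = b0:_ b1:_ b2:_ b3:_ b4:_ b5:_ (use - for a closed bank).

0: bank 1 row 0 — prev None → EMPTY
1: bank 4 row 1 — prev None → EMPTY
2: bank 4 row 1 — prev 1 → HIT
3: bank 1 row 0 — prev 0 → HIT
4: bank 4 row 1 — prev 1 → HIT
5: bank 4 row 3 — prev 1 → CONFLICT
6: bank 1 row 2 — prev 0 → CONFLICT
7: bank 1 row 2 — prev 2 → HIT
8: bank 2 row 2 — prev None → EMPTY
9: bank 5 row 3 — prev None → EMPTY
10: bank 3 row 0 — prev None → EMPTY
11: bank 3 row 0 — prev 0 → HIT
12: bank 0 row 1 — prev None → EMPTY
13: bank 2 row 2 — prev 2 → HIT
14: bank 0 row 3 — prev 1 → CONFLICT

STATE = b0:3 b1:2 b2:2 b3:0 b4:3 b5:3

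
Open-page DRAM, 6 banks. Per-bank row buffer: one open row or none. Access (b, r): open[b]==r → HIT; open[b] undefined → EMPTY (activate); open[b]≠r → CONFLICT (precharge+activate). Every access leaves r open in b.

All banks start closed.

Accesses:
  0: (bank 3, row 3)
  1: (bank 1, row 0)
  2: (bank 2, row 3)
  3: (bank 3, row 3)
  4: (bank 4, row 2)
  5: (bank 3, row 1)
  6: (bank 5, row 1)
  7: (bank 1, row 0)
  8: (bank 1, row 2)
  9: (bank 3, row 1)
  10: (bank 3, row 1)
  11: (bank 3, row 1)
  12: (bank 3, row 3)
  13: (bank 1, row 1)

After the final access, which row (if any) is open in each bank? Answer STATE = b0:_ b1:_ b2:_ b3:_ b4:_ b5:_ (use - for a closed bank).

STATE = b0:- b1:1 b2:3 b3:3 b4:2 b5:1

step 0: bank3 None->3 [EMPTY]
step 1: bank1 None->0 [EMPTY]
step 2: bank2 None->3 [EMPTY]
step 3: bank3 3->3 [HIT]
step 4: bank4 None->2 [EMPTY]
step 5: bank3 3->1 [CONFLICT]
step 6: bank5 None->1 [EMPTY]
step 7: bank1 0->0 [HIT]
step 8: bank1 0->2 [CONFLICT]
step 9: bank3 1->1 [HIT]
step 10: bank3 1->1 [HIT]
step 11: bank3 1->1 [HIT]
step 12: bank3 1->3 [CONFLICT]
step 13: bank1 2->1 [CONFLICT]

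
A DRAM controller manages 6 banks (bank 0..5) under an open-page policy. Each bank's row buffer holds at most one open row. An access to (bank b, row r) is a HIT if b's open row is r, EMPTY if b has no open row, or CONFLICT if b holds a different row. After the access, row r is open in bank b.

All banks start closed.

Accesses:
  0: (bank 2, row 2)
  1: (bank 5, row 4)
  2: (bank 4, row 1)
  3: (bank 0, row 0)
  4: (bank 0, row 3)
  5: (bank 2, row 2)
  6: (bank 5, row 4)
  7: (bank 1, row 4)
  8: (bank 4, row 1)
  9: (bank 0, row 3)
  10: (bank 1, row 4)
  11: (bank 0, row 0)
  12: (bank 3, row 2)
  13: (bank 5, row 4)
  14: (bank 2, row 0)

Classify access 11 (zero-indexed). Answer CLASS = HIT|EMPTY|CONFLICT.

  [0] b2 r2: no row ⇒ E
  [1] b5 r4: no row ⇒ E
  [2] b4 r1: no row ⇒ E
  [3] b0 r0: no row ⇒ E
  [4] b0 r3: had r0 ⇒ C
  [5] b2 r2: had r2 ⇒ H
  [6] b5 r4: had r4 ⇒ H
  [7] b1 r4: no row ⇒ E
  [8] b4 r1: had r1 ⇒ H
  [9] b0 r3: had r3 ⇒ H
  [10] b1 r4: had r4 ⇒ H
  [11] b0 r0: had r3 ⇒ C
  [12] b3 r2: no row ⇒ E
  [13] b5 r4: had r4 ⇒ H
  [14] b2 r0: had r2 ⇒ C

CLASS = CONFLICT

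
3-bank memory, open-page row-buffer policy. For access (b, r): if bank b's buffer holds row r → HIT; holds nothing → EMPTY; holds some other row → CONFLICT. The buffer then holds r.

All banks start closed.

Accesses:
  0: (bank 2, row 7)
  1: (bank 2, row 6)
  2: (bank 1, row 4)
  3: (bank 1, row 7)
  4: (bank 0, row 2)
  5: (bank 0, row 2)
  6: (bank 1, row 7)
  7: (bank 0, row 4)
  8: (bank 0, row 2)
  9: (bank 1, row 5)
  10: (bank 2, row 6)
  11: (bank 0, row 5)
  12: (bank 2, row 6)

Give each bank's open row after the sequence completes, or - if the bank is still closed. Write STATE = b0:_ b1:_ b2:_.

STATE = b0:5 b1:5 b2:6

0: bank 2 row 7 — prev None → EMPTY
1: bank 2 row 6 — prev 7 → CONFLICT
2: bank 1 row 4 — prev None → EMPTY
3: bank 1 row 7 — prev 4 → CONFLICT
4: bank 0 row 2 — prev None → EMPTY
5: bank 0 row 2 — prev 2 → HIT
6: bank 1 row 7 — prev 7 → HIT
7: bank 0 row 4 — prev 2 → CONFLICT
8: bank 0 row 2 — prev 4 → CONFLICT
9: bank 1 row 5 — prev 7 → CONFLICT
10: bank 2 row 6 — prev 6 → HIT
11: bank 0 row 5 — prev 2 → CONFLICT
12: bank 2 row 6 — prev 6 → HIT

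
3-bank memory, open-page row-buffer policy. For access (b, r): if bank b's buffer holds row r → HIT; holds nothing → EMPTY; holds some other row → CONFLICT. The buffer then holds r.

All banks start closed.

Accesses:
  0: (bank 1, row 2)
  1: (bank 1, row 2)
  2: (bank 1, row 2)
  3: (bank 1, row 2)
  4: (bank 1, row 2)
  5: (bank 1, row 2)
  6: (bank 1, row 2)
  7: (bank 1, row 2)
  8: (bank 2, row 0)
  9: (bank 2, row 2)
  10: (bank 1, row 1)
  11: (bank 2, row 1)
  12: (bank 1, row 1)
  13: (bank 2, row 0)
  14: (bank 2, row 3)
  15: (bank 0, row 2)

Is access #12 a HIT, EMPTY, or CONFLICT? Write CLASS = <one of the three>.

CLASS = HIT

  [0] b1 r2: no row ⇒ E
  [1] b1 r2: had r2 ⇒ H
  [2] b1 r2: had r2 ⇒ H
  [3] b1 r2: had r2 ⇒ H
  [4] b1 r2: had r2 ⇒ H
  [5] b1 r2: had r2 ⇒ H
  [6] b1 r2: had r2 ⇒ H
  [7] b1 r2: had r2 ⇒ H
  [8] b2 r0: no row ⇒ E
  [9] b2 r2: had r0 ⇒ C
  [10] b1 r1: had r2 ⇒ C
  [11] b2 r1: had r2 ⇒ C
  [12] b1 r1: had r1 ⇒ H
  [13] b2 r0: had r1 ⇒ C
  [14] b2 r3: had r0 ⇒ C
  [15] b0 r2: no row ⇒ E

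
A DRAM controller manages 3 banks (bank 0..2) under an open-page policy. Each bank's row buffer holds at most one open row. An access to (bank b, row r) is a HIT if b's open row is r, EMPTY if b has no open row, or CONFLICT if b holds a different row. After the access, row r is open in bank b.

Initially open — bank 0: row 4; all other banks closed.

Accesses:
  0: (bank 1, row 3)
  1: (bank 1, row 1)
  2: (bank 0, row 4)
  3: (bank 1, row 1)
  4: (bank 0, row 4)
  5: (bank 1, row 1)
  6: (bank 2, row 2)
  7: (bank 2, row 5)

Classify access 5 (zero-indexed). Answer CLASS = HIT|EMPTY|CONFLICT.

  [0] b1 r3: no row ⇒ E
  [1] b1 r1: had r3 ⇒ C
  [2] b0 r4: had r4 ⇒ H
  [3] b1 r1: had r1 ⇒ H
  [4] b0 r4: had r4 ⇒ H
  [5] b1 r1: had r1 ⇒ H
  [6] b2 r2: no row ⇒ E
  [7] b2 r5: had r2 ⇒ C

CLASS = HIT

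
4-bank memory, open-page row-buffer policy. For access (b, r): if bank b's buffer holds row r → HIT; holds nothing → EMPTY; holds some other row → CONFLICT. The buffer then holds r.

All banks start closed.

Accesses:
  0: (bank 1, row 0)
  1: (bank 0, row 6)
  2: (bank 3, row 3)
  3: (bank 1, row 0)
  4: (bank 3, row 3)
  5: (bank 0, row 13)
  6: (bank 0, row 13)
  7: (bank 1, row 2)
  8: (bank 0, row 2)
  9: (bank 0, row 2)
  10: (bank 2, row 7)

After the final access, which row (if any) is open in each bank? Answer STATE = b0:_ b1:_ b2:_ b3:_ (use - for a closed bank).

STATE = b0:2 b1:2 b2:7 b3:3

  [0] b1 r0: no row ⇒ E
  [1] b0 r6: no row ⇒ E
  [2] b3 r3: no row ⇒ E
  [3] b1 r0: had r0 ⇒ H
  [4] b3 r3: had r3 ⇒ H
  [5] b0 r13: had r6 ⇒ C
  [6] b0 r13: had r13 ⇒ H
  [7] b1 r2: had r0 ⇒ C
  [8] b0 r2: had r13 ⇒ C
  [9] b0 r2: had r2 ⇒ H
  [10] b2 r7: no row ⇒ E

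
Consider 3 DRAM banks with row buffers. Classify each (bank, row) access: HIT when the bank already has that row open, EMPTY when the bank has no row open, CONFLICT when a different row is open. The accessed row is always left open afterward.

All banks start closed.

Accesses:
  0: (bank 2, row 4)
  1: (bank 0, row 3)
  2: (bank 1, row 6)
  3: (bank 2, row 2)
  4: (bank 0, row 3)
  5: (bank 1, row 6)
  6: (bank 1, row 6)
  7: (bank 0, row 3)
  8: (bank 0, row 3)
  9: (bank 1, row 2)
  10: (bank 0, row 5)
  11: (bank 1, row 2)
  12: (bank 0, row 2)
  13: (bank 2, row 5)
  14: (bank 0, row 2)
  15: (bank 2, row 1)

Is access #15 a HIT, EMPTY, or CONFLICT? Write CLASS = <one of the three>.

CLASS = CONFLICT

  [0] b2 r4: no row ⇒ E
  [1] b0 r3: no row ⇒ E
  [2] b1 r6: no row ⇒ E
  [3] b2 r2: had r4 ⇒ C
  [4] b0 r3: had r3 ⇒ H
  [5] b1 r6: had r6 ⇒ H
  [6] b1 r6: had r6 ⇒ H
  [7] b0 r3: had r3 ⇒ H
  [8] b0 r3: had r3 ⇒ H
  [9] b1 r2: had r6 ⇒ C
  [10] b0 r5: had r3 ⇒ C
  [11] b1 r2: had r2 ⇒ H
  [12] b0 r2: had r5 ⇒ C
  [13] b2 r5: had r2 ⇒ C
  [14] b0 r2: had r2 ⇒ H
  [15] b2 r1: had r5 ⇒ C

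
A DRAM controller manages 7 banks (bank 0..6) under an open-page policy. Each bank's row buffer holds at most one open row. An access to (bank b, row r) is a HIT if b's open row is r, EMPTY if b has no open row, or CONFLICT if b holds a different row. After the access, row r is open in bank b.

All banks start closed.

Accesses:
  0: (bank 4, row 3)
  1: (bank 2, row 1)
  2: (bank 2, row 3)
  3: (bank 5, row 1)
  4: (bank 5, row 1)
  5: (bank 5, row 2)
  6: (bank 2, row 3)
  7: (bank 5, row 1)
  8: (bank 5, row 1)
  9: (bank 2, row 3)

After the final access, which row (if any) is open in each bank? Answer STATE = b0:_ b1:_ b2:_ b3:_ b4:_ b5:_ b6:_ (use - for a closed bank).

step 0: bank4 None->3 [EMPTY]
step 1: bank2 None->1 [EMPTY]
step 2: bank2 1->3 [CONFLICT]
step 3: bank5 None->1 [EMPTY]
step 4: bank5 1->1 [HIT]
step 5: bank5 1->2 [CONFLICT]
step 6: bank2 3->3 [HIT]
step 7: bank5 2->1 [CONFLICT]
step 8: bank5 1->1 [HIT]
step 9: bank2 3->3 [HIT]

STATE = b0:- b1:- b2:3 b3:- b4:3 b5:1 b6:-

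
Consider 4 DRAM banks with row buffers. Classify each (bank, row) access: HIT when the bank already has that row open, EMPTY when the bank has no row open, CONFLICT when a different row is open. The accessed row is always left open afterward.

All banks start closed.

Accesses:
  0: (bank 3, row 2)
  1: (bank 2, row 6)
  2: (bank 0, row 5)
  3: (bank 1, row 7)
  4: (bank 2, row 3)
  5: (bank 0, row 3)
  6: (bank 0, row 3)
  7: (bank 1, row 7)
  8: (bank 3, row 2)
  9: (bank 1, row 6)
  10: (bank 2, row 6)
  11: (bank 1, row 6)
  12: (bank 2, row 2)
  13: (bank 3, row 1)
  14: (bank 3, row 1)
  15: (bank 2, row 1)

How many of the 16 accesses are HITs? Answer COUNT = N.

0: bank 3 row 2 — prev None → EMPTY
1: bank 2 row 6 — prev None → EMPTY
2: bank 0 row 5 — prev None → EMPTY
3: bank 1 row 7 — prev None → EMPTY
4: bank 2 row 3 — prev 6 → CONFLICT
5: bank 0 row 3 — prev 5 → CONFLICT
6: bank 0 row 3 — prev 3 → HIT
7: bank 1 row 7 — prev 7 → HIT
8: bank 3 row 2 — prev 2 → HIT
9: bank 1 row 6 — prev 7 → CONFLICT
10: bank 2 row 6 — prev 3 → CONFLICT
11: bank 1 row 6 — prev 6 → HIT
12: bank 2 row 2 — prev 6 → CONFLICT
13: bank 3 row 1 — prev 2 → CONFLICT
14: bank 3 row 1 — prev 1 → HIT
15: bank 2 row 1 — prev 2 → CONFLICT

COUNT = 5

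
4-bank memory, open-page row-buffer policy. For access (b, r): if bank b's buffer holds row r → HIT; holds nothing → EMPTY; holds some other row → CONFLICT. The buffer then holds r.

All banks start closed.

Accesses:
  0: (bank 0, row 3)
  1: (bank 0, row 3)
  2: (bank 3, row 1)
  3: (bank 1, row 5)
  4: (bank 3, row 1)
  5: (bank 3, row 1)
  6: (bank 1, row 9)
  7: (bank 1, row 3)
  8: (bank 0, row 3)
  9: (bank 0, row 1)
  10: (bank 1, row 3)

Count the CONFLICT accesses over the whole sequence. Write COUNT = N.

#0 (0,3) E
#1 (0,3) H  (was 3)
#2 (3,1) E
#3 (1,5) E
#4 (3,1) H  (was 1)
#5 (3,1) H  (was 1)
#6 (1,9) C  (was 5)
#7 (1,3) C  (was 9)
#8 (0,3) H  (was 3)
#9 (0,1) C  (was 3)
#10 (1,3) H  (was 3)

COUNT = 3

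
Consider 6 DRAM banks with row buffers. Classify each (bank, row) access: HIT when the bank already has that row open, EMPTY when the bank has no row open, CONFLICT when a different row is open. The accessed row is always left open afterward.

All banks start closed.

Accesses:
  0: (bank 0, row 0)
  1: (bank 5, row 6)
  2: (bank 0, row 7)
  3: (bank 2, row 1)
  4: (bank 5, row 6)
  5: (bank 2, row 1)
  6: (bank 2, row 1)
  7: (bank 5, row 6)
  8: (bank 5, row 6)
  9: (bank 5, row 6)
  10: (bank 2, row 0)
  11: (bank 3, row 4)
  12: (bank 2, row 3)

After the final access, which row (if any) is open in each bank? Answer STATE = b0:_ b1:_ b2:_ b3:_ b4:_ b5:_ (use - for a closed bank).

0: bank 0 row 0 — prev None → EMPTY
1: bank 5 row 6 — prev None → EMPTY
2: bank 0 row 7 — prev 0 → CONFLICT
3: bank 2 row 1 — prev None → EMPTY
4: bank 5 row 6 — prev 6 → HIT
5: bank 2 row 1 — prev 1 → HIT
6: bank 2 row 1 — prev 1 → HIT
7: bank 5 row 6 — prev 6 → HIT
8: bank 5 row 6 — prev 6 → HIT
9: bank 5 row 6 — prev 6 → HIT
10: bank 2 row 0 — prev 1 → CONFLICT
11: bank 3 row 4 — prev None → EMPTY
12: bank 2 row 3 — prev 0 → CONFLICT

STATE = b0:7 b1:- b2:3 b3:4 b4:- b5:6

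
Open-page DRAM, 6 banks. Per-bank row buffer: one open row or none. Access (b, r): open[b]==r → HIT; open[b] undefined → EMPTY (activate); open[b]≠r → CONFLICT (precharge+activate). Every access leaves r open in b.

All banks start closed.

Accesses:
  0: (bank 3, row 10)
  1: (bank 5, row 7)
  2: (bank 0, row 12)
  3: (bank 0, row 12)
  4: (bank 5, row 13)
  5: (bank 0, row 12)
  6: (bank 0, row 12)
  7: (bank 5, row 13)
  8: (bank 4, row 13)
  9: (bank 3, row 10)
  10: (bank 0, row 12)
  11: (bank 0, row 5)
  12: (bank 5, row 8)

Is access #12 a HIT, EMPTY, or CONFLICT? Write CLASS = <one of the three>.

CLASS = CONFLICT

  [0] b3 r10: no row ⇒ E
  [1] b5 r7: no row ⇒ E
  [2] b0 r12: no row ⇒ E
  [3] b0 r12: had r12 ⇒ H
  [4] b5 r13: had r7 ⇒ C
  [5] b0 r12: had r12 ⇒ H
  [6] b0 r12: had r12 ⇒ H
  [7] b5 r13: had r13 ⇒ H
  [8] b4 r13: no row ⇒ E
  [9] b3 r10: had r10 ⇒ H
  [10] b0 r12: had r12 ⇒ H
  [11] b0 r5: had r12 ⇒ C
  [12] b5 r8: had r13 ⇒ C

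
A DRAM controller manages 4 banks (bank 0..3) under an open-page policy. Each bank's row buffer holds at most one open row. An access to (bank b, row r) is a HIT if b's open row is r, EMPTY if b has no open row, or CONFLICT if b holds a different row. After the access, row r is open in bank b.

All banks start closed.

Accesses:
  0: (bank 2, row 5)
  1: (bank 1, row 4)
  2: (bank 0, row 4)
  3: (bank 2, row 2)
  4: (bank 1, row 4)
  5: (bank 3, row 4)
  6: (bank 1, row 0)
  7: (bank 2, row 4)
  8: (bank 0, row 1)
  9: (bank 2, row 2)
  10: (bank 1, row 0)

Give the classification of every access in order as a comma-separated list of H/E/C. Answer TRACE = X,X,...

#0 (2,5) E
#1 (1,4) E
#2 (0,4) E
#3 (2,2) C  (was 5)
#4 (1,4) H  (was 4)
#5 (3,4) E
#6 (1,0) C  (was 4)
#7 (2,4) C  (was 2)
#8 (0,1) C  (was 4)
#9 (2,2) C  (was 4)
#10 (1,0) H  (was 0)

TRACE = E,E,E,C,H,E,C,C,C,C,H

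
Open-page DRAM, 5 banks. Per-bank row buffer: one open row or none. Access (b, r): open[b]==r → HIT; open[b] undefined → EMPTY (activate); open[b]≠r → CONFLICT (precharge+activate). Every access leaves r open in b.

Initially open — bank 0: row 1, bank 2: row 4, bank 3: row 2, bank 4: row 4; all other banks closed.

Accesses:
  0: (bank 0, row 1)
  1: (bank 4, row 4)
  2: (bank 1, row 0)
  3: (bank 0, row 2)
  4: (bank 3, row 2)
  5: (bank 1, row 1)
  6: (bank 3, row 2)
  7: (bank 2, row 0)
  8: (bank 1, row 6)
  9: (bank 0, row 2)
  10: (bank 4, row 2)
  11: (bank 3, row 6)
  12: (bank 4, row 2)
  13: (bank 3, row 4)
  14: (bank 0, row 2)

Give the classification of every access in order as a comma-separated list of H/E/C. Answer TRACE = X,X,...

TRACE = H,H,E,C,H,C,H,C,C,H,C,C,H,C,H

  [0] b0 r1: had r1 ⇒ H
  [1] b4 r4: had r4 ⇒ H
  [2] b1 r0: no row ⇒ E
  [3] b0 r2: had r1 ⇒ C
  [4] b3 r2: had r2 ⇒ H
  [5] b1 r1: had r0 ⇒ C
  [6] b3 r2: had r2 ⇒ H
  [7] b2 r0: had r4 ⇒ C
  [8] b1 r6: had r1 ⇒ C
  [9] b0 r2: had r2 ⇒ H
  [10] b4 r2: had r4 ⇒ C
  [11] b3 r6: had r2 ⇒ C
  [12] b4 r2: had r2 ⇒ H
  [13] b3 r4: had r6 ⇒ C
  [14] b0 r2: had r2 ⇒ H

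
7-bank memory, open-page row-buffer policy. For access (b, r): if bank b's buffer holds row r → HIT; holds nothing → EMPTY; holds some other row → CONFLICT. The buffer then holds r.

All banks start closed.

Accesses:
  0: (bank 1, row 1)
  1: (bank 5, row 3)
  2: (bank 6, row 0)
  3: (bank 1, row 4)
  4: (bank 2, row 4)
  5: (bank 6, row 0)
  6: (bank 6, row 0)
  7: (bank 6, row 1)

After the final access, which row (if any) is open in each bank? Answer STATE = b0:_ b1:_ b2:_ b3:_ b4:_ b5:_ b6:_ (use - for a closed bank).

STATE = b0:- b1:4 b2:4 b3:- b4:- b5:3 b6:1

0: bank 1 row 1 — prev None → EMPTY
1: bank 5 row 3 — prev None → EMPTY
2: bank 6 row 0 — prev None → EMPTY
3: bank 1 row 4 — prev 1 → CONFLICT
4: bank 2 row 4 — prev None → EMPTY
5: bank 6 row 0 — prev 0 → HIT
6: bank 6 row 0 — prev 0 → HIT
7: bank 6 row 1 — prev 0 → CONFLICT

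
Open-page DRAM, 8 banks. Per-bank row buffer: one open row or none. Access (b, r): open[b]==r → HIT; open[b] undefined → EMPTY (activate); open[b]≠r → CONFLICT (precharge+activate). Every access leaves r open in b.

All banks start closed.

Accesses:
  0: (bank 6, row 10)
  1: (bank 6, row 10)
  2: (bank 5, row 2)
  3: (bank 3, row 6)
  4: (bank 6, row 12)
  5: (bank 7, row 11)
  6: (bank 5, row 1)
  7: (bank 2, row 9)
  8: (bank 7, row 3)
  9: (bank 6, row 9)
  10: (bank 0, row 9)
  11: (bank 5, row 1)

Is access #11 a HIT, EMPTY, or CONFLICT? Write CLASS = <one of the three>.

CLASS = HIT

step 0: bank6 None->10 [EMPTY]
step 1: bank6 10->10 [HIT]
step 2: bank5 None->2 [EMPTY]
step 3: bank3 None->6 [EMPTY]
step 4: bank6 10->12 [CONFLICT]
step 5: bank7 None->11 [EMPTY]
step 6: bank5 2->1 [CONFLICT]
step 7: bank2 None->9 [EMPTY]
step 8: bank7 11->3 [CONFLICT]
step 9: bank6 12->9 [CONFLICT]
step 10: bank0 None->9 [EMPTY]
step 11: bank5 1->1 [HIT]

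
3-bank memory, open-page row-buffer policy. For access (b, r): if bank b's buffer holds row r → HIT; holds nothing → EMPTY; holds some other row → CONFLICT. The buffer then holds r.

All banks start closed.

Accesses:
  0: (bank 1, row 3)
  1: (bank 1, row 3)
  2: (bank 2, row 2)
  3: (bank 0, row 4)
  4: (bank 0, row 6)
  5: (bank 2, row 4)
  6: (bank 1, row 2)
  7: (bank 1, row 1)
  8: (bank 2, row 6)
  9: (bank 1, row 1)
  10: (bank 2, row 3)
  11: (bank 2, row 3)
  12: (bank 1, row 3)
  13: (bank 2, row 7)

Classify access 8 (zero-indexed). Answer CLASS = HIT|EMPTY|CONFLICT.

CLASS = CONFLICT

step 0: bank1 None->3 [EMPTY]
step 1: bank1 3->3 [HIT]
step 2: bank2 None->2 [EMPTY]
step 3: bank0 None->4 [EMPTY]
step 4: bank0 4->6 [CONFLICT]
step 5: bank2 2->4 [CONFLICT]
step 6: bank1 3->2 [CONFLICT]
step 7: bank1 2->1 [CONFLICT]
step 8: bank2 4->6 [CONFLICT]
step 9: bank1 1->1 [HIT]
step 10: bank2 6->3 [CONFLICT]
step 11: bank2 3->3 [HIT]
step 12: bank1 1->3 [CONFLICT]
step 13: bank2 3->7 [CONFLICT]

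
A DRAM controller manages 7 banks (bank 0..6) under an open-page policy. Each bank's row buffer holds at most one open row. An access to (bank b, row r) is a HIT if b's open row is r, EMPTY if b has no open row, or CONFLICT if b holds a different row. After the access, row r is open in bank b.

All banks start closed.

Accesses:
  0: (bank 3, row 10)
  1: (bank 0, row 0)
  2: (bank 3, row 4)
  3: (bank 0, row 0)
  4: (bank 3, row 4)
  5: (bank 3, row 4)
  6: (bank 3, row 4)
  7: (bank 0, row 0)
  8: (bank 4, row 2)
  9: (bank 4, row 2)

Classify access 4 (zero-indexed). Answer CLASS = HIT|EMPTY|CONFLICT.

  [0] b3 r10: no row ⇒ E
  [1] b0 r0: no row ⇒ E
  [2] b3 r4: had r10 ⇒ C
  [3] b0 r0: had r0 ⇒ H
  [4] b3 r4: had r4 ⇒ H
  [5] b3 r4: had r4 ⇒ H
  [6] b3 r4: had r4 ⇒ H
  [7] b0 r0: had r0 ⇒ H
  [8] b4 r2: no row ⇒ E
  [9] b4 r2: had r2 ⇒ H

CLASS = HIT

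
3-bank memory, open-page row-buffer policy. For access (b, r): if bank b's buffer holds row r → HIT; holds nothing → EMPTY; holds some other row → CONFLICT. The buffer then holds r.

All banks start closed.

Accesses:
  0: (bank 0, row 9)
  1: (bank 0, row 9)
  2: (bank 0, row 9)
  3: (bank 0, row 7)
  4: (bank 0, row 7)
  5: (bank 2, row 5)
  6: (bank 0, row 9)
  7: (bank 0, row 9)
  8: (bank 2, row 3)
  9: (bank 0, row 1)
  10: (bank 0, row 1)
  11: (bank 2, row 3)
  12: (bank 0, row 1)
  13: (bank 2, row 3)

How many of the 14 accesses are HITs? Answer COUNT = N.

step 0: bank0 None->9 [EMPTY]
step 1: bank0 9->9 [HIT]
step 2: bank0 9->9 [HIT]
step 3: bank0 9->7 [CONFLICT]
step 4: bank0 7->7 [HIT]
step 5: bank2 None->5 [EMPTY]
step 6: bank0 7->9 [CONFLICT]
step 7: bank0 9->9 [HIT]
step 8: bank2 5->3 [CONFLICT]
step 9: bank0 9->1 [CONFLICT]
step 10: bank0 1->1 [HIT]
step 11: bank2 3->3 [HIT]
step 12: bank0 1->1 [HIT]
step 13: bank2 3->3 [HIT]

COUNT = 8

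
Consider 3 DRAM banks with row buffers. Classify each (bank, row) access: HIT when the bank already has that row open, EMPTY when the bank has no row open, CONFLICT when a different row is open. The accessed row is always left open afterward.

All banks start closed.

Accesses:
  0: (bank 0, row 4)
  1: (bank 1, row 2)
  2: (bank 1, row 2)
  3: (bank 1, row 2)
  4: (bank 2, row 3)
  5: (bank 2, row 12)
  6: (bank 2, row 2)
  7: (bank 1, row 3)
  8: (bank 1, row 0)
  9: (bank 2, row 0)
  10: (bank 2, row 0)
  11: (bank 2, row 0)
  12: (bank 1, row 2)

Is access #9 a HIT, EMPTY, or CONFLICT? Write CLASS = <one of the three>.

  [0] b0 r4: no row ⇒ E
  [1] b1 r2: no row ⇒ E
  [2] b1 r2: had r2 ⇒ H
  [3] b1 r2: had r2 ⇒ H
  [4] b2 r3: no row ⇒ E
  [5] b2 r12: had r3 ⇒ C
  [6] b2 r2: had r12 ⇒ C
  [7] b1 r3: had r2 ⇒ C
  [8] b1 r0: had r3 ⇒ C
  [9] b2 r0: had r2 ⇒ C
  [10] b2 r0: had r0 ⇒ H
  [11] b2 r0: had r0 ⇒ H
  [12] b1 r2: had r0 ⇒ C

CLASS = CONFLICT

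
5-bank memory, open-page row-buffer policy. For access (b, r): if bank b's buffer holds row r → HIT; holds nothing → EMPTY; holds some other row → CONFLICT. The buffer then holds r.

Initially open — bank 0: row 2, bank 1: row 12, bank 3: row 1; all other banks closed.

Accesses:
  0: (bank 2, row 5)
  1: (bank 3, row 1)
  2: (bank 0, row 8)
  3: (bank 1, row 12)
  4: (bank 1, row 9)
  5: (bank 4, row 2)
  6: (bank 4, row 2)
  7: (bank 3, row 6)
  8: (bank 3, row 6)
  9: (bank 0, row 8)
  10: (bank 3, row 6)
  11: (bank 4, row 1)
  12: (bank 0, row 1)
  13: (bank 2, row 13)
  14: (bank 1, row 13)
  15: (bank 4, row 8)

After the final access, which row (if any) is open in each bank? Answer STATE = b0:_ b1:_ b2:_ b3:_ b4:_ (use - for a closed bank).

#0 (2,5) E
#1 (3,1) H  (was 1)
#2 (0,8) C  (was 2)
#3 (1,12) H  (was 12)
#4 (1,9) C  (was 12)
#5 (4,2) E
#6 (4,2) H  (was 2)
#7 (3,6) C  (was 1)
#8 (3,6) H  (was 6)
#9 (0,8) H  (was 8)
#10 (3,6) H  (was 6)
#11 (4,1) C  (was 2)
#12 (0,1) C  (was 8)
#13 (2,13) C  (was 5)
#14 (1,13) C  (was 9)
#15 (4,8) C  (was 1)

STATE = b0:1 b1:13 b2:13 b3:6 b4:8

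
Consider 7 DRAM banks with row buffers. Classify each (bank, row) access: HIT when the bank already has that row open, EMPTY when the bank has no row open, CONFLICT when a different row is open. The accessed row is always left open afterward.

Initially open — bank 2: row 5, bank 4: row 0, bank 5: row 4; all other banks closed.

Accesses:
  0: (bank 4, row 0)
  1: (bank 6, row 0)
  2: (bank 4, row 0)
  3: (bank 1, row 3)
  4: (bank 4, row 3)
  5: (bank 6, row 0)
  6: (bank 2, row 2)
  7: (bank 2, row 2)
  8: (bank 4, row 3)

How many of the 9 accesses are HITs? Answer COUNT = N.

COUNT = 5

  [0] b4 r0: had r0 ⇒ H
  [1] b6 r0: no row ⇒ E
  [2] b4 r0: had r0 ⇒ H
  [3] b1 r3: no row ⇒ E
  [4] b4 r3: had r0 ⇒ C
  [5] b6 r0: had r0 ⇒ H
  [6] b2 r2: had r5 ⇒ C
  [7] b2 r2: had r2 ⇒ H
  [8] b4 r3: had r3 ⇒ H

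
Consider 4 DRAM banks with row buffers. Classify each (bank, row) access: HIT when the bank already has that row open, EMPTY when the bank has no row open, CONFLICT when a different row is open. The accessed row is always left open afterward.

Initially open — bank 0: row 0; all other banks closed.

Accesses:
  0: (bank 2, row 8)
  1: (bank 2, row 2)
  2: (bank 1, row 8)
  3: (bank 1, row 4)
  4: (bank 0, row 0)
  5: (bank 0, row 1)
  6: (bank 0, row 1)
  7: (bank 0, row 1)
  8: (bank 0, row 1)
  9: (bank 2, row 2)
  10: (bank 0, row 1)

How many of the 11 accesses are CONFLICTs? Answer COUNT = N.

0: bank 2 row 8 — prev None → EMPTY
1: bank 2 row 2 — prev 8 → CONFLICT
2: bank 1 row 8 — prev None → EMPTY
3: bank 1 row 4 — prev 8 → CONFLICT
4: bank 0 row 0 — prev 0 → HIT
5: bank 0 row 1 — prev 0 → CONFLICT
6: bank 0 row 1 — prev 1 → HIT
7: bank 0 row 1 — prev 1 → HIT
8: bank 0 row 1 — prev 1 → HIT
9: bank 2 row 2 — prev 2 → HIT
10: bank 0 row 1 — prev 1 → HIT

COUNT = 3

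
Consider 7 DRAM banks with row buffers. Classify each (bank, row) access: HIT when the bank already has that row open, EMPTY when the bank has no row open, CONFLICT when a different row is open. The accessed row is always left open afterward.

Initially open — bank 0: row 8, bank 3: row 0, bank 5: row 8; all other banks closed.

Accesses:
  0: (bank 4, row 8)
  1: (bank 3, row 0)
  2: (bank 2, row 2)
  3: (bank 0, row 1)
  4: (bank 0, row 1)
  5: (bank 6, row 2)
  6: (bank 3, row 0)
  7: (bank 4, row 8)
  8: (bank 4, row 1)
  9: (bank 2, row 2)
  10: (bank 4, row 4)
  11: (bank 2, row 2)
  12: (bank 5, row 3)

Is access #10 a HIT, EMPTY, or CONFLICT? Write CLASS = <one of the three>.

CLASS = CONFLICT

  [0] b4 r8: no row ⇒ E
  [1] b3 r0: had r0 ⇒ H
  [2] b2 r2: no row ⇒ E
  [3] b0 r1: had r8 ⇒ C
  [4] b0 r1: had r1 ⇒ H
  [5] b6 r2: no row ⇒ E
  [6] b3 r0: had r0 ⇒ H
  [7] b4 r8: had r8 ⇒ H
  [8] b4 r1: had r8 ⇒ C
  [9] b2 r2: had r2 ⇒ H
  [10] b4 r4: had r1 ⇒ C
  [11] b2 r2: had r2 ⇒ H
  [12] b5 r3: had r8 ⇒ C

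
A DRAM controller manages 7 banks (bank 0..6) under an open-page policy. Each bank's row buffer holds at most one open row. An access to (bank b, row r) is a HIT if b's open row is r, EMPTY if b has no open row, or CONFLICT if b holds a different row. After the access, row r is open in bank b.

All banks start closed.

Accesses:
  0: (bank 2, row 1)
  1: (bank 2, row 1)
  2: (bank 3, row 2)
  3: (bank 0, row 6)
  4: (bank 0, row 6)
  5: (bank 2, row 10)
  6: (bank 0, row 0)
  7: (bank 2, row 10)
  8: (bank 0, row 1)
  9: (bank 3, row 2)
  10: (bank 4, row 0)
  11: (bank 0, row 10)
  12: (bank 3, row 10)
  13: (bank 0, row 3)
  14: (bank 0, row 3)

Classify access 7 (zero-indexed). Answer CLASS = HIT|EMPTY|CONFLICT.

CLASS = HIT

  [0] b2 r1: no row ⇒ E
  [1] b2 r1: had r1 ⇒ H
  [2] b3 r2: no row ⇒ E
  [3] b0 r6: no row ⇒ E
  [4] b0 r6: had r6 ⇒ H
  [5] b2 r10: had r1 ⇒ C
  [6] b0 r0: had r6 ⇒ C
  [7] b2 r10: had r10 ⇒ H
  [8] b0 r1: had r0 ⇒ C
  [9] b3 r2: had r2 ⇒ H
  [10] b4 r0: no row ⇒ E
  [11] b0 r10: had r1 ⇒ C
  [12] b3 r10: had r2 ⇒ C
  [13] b0 r3: had r10 ⇒ C
  [14] b0 r3: had r3 ⇒ H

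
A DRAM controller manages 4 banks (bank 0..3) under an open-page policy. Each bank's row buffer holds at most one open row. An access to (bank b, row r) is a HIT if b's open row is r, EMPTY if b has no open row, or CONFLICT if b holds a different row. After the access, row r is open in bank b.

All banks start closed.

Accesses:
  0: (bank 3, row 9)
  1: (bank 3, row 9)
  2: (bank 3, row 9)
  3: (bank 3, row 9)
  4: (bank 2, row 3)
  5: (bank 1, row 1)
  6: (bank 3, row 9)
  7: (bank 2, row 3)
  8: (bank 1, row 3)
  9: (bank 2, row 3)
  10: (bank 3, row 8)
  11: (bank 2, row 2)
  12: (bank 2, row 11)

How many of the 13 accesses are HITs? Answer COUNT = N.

COUNT = 6

0: bank 3 row 9 — prev None → EMPTY
1: bank 3 row 9 — prev 9 → HIT
2: bank 3 row 9 — prev 9 → HIT
3: bank 3 row 9 — prev 9 → HIT
4: bank 2 row 3 — prev None → EMPTY
5: bank 1 row 1 — prev None → EMPTY
6: bank 3 row 9 — prev 9 → HIT
7: bank 2 row 3 — prev 3 → HIT
8: bank 1 row 3 — prev 1 → CONFLICT
9: bank 2 row 3 — prev 3 → HIT
10: bank 3 row 8 — prev 9 → CONFLICT
11: bank 2 row 2 — prev 3 → CONFLICT
12: bank 2 row 11 — prev 2 → CONFLICT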